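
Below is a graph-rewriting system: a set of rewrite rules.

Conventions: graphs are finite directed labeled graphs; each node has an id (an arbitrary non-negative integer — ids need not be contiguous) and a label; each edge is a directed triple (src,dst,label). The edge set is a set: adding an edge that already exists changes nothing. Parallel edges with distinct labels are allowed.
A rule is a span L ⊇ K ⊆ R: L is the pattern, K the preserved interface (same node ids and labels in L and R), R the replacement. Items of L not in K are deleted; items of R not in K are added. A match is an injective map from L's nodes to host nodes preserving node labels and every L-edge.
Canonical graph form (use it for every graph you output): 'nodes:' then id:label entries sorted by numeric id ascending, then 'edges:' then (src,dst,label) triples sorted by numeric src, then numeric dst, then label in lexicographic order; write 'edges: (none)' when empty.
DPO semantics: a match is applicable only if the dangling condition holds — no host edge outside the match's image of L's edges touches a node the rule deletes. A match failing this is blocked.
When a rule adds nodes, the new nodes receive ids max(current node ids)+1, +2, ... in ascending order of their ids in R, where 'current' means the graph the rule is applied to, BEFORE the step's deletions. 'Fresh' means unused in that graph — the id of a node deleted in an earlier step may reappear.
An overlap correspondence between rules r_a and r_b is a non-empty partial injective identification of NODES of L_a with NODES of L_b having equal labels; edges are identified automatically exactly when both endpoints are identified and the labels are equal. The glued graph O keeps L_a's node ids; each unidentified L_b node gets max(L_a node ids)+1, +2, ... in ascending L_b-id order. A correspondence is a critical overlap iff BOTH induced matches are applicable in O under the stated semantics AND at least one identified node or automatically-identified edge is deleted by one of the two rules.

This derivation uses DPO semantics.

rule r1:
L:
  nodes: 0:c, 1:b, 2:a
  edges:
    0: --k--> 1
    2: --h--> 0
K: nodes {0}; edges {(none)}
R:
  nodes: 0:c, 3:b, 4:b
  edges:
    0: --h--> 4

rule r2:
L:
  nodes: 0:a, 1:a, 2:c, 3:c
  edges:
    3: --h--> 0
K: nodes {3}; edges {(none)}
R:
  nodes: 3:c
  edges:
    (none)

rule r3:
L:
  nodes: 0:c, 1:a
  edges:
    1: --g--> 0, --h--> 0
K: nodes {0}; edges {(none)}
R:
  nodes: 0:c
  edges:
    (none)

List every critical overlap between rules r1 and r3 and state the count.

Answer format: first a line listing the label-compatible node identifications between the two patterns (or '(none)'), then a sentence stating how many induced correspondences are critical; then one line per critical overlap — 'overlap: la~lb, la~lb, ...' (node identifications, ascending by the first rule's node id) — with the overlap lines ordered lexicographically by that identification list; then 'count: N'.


label-compatible node identifications between L(r1) and L(r3): 0~0, 2~1
0 of the induced correspondences are critical overlaps of r1 and r3.
count: 0


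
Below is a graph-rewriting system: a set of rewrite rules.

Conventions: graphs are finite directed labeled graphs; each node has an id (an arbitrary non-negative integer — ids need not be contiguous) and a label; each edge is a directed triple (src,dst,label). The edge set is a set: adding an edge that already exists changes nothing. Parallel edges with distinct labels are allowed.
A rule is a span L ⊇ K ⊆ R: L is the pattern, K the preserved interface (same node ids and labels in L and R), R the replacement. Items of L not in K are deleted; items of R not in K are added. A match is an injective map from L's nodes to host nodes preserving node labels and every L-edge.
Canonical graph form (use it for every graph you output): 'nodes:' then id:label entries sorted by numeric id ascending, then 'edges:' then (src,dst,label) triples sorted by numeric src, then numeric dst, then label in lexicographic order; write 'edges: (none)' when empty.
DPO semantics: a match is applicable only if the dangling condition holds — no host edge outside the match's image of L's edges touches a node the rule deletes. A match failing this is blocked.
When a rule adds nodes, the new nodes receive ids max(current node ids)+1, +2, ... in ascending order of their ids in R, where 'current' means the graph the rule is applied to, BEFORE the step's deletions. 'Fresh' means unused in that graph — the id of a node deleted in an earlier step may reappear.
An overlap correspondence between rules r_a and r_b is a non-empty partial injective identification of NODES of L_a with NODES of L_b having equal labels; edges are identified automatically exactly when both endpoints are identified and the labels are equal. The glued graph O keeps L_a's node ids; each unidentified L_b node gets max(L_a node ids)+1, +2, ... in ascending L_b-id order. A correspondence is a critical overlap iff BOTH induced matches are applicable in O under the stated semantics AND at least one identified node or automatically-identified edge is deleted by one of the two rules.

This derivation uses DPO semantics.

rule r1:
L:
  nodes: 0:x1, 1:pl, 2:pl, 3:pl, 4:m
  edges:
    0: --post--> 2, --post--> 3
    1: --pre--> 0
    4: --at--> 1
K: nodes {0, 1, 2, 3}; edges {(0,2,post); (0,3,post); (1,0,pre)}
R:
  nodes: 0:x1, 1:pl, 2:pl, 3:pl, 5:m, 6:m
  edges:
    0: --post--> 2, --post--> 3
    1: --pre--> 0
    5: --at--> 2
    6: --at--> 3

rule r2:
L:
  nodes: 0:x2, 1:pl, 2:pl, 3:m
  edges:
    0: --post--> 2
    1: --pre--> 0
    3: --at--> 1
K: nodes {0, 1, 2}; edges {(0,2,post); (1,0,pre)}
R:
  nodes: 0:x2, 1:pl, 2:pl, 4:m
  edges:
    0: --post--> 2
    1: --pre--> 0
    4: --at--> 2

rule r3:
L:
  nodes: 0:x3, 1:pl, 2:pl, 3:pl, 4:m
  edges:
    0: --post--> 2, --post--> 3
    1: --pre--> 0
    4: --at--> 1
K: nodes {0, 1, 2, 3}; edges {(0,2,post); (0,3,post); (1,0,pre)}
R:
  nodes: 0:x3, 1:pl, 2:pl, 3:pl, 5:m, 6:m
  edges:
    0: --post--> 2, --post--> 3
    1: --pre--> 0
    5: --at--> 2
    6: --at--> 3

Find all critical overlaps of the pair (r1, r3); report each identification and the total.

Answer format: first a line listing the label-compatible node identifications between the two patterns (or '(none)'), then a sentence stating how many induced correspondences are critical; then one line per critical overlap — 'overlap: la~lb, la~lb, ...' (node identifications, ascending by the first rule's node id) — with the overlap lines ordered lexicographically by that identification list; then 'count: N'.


label-compatible node identifications between L(r1) and L(r3): 1~1, 1~2, 1~3, 2~1, 2~2, 2~3, 3~1, 3~2, 3~3, 4~4
7 of the induced correspondences are critical overlaps of r1 and r3.
overlap: 1~1, 2~2, 3~3, 4~4
overlap: 1~1, 2~2, 4~4
overlap: 1~1, 2~3, 3~2, 4~4
overlap: 1~1, 2~3, 4~4
overlap: 1~1, 3~2, 4~4
overlap: 1~1, 3~3, 4~4
overlap: 1~1, 4~4
count: 7


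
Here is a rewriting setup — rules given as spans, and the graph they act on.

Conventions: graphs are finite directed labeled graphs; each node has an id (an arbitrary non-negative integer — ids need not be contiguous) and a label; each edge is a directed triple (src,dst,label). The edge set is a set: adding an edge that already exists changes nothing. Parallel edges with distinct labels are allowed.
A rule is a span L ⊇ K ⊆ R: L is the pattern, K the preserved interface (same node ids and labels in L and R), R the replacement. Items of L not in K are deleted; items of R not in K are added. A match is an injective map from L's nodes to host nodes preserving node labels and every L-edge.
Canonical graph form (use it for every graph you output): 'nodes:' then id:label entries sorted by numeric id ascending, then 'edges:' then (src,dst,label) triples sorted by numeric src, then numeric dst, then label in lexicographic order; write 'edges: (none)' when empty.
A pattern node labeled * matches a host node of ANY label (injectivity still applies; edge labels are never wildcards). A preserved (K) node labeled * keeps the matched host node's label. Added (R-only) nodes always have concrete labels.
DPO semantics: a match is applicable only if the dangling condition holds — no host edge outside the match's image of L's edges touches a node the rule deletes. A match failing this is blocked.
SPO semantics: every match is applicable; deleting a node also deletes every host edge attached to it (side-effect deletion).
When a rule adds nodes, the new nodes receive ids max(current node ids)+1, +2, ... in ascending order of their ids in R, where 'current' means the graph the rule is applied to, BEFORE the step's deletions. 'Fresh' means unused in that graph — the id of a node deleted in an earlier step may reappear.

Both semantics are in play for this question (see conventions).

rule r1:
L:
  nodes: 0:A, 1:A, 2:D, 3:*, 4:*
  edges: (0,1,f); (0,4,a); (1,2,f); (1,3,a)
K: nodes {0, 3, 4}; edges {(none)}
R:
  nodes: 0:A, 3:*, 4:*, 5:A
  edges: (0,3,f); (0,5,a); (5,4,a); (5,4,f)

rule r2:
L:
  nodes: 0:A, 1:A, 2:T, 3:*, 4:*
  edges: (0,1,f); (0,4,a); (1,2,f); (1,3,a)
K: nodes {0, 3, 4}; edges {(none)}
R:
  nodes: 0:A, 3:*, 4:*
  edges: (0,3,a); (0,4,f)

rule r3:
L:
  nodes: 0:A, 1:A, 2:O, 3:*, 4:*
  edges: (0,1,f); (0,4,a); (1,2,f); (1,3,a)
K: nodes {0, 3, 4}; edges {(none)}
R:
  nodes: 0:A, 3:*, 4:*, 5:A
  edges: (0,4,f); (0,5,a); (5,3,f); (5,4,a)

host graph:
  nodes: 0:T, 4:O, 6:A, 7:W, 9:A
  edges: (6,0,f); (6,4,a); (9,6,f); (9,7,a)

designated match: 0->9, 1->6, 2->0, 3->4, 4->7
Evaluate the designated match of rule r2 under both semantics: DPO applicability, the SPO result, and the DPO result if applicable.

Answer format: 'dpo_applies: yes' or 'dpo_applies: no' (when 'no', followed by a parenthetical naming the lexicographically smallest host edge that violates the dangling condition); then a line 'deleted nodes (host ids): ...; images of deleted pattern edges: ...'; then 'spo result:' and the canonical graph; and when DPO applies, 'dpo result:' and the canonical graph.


dpo_applies: yes
deleted nodes (host ids): 0, 6; images of deleted pattern edges: (6,0,f); (6,4,a); (9,6,f); (9,7,a)
spo result:
nodes: 4:O, 7:W, 9:A
edges: (9,4,a); (9,7,f)
dpo result:
nodes: 4:O, 7:W, 9:A
edges: (9,4,a); (9,7,f)


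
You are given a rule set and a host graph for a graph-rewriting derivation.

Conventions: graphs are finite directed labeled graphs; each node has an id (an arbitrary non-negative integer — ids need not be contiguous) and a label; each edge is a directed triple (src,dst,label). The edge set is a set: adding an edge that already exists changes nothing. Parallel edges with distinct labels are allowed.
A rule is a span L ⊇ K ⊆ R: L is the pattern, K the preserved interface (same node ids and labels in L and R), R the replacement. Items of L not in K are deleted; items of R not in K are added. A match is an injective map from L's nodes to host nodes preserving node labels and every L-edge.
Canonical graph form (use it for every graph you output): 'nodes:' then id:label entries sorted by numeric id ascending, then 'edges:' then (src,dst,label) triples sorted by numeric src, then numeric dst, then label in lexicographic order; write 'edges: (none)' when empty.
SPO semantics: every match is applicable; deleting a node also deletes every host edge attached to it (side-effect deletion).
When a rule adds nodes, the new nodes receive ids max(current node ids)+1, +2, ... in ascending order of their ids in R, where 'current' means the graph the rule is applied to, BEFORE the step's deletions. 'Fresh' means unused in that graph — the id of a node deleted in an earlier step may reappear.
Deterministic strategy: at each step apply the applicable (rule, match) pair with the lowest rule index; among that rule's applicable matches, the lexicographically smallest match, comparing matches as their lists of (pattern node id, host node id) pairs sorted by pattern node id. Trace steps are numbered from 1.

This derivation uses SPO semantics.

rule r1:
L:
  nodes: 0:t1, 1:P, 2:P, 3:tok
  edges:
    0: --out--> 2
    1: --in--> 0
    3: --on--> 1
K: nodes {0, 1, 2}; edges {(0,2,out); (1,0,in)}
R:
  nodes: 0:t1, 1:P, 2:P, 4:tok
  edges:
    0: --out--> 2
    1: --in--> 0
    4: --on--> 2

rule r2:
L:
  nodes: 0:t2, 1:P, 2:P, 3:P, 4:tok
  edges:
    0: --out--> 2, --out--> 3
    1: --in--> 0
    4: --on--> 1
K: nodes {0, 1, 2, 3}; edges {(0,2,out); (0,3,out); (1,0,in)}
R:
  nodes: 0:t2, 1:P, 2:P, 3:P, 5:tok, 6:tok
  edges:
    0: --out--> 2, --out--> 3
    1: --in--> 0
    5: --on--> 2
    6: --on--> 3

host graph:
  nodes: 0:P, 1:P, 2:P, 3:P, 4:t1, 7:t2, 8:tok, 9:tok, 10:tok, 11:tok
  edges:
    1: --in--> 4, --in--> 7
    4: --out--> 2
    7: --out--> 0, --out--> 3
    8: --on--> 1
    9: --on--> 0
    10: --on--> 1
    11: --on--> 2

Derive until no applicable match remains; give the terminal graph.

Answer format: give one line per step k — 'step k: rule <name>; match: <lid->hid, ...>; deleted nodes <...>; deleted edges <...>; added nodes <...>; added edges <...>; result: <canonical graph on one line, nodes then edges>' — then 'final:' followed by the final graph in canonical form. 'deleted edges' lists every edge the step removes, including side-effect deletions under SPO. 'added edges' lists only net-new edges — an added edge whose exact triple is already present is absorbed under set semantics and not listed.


step 1: rule r1; match: 0->4, 1->1, 2->2, 3->8; deleted nodes 8; deleted edges (8,1,on); added nodes 12; added edges (12,2,on); result: nodes: 0:P, 1:P, 2:P, 3:P, 4:t1, 7:t2, 9:tok, 10:tok, 11:tok, 12:tok edges: (1,4,in); (1,7,in); (4,2,out); (7,0,out); (7,3,out); (9,0,on); (10,1,on); (11,2,on); (12,2,on)
step 2: rule r1; match: 0->4, 1->1, 2->2, 3->10; deleted nodes 10; deleted edges (10,1,on); added nodes 13; added edges (13,2,on); result: nodes: 0:P, 1:P, 2:P, 3:P, 4:t1, 7:t2, 9:tok, 11:tok, 12:tok, 13:tok edges: (1,4,in); (1,7,in); (4,2,out); (7,0,out); (7,3,out); (9,0,on); (11,2,on); (12,2,on); (13,2,on)
final:
nodes: 0:P, 1:P, 2:P, 3:P, 4:t1, 7:t2, 9:tok, 11:tok, 12:tok, 13:tok
edges: (1,4,in); (1,7,in); (4,2,out); (7,0,out); (7,3,out); (9,0,on); (11,2,on); (12,2,on); (13,2,on)


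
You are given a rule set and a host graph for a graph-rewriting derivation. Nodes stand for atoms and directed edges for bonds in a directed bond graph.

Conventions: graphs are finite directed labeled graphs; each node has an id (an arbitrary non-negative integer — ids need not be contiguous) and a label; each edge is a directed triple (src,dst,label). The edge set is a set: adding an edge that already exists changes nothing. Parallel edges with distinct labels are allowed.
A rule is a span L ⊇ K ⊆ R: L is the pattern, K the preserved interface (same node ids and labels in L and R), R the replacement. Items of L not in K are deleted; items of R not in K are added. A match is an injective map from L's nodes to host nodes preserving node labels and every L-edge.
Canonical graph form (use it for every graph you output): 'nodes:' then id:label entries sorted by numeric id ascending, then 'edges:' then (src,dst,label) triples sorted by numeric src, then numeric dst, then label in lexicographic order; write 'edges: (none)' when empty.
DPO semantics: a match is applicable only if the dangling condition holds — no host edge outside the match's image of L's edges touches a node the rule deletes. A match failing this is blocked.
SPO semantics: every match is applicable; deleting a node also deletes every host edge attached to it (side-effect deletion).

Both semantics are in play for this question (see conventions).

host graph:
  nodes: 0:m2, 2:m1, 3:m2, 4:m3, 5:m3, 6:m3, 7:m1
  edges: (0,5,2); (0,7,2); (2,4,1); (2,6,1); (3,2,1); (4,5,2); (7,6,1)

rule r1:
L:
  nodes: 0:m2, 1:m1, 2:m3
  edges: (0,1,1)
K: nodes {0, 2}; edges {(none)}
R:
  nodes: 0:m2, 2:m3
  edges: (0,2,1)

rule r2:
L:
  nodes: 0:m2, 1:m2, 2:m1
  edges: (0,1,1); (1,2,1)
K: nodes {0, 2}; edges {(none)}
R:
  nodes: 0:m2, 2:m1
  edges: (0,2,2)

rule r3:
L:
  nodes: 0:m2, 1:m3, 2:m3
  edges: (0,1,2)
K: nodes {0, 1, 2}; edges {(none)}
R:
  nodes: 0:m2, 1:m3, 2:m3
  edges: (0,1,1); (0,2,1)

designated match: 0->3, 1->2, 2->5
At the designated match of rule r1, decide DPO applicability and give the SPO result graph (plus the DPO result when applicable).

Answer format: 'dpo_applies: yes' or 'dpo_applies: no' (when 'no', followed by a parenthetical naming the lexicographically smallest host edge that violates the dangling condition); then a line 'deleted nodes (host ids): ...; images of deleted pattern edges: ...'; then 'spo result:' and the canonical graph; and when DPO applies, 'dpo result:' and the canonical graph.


dpo_applies: no
(the rule deletes node 2, which keeps host edge (2,4,1) outside the match image — the dangling condition fails, DPO blocks; SPO proceeds and side-deletes such edges)
deleted nodes (host ids): 2; images of deleted pattern edges: (3,2,1)
spo result:
nodes: 0:m2, 3:m2, 4:m3, 5:m3, 6:m3, 7:m1
edges: (0,5,2); (0,7,2); (3,5,1); (4,5,2); (7,6,1)


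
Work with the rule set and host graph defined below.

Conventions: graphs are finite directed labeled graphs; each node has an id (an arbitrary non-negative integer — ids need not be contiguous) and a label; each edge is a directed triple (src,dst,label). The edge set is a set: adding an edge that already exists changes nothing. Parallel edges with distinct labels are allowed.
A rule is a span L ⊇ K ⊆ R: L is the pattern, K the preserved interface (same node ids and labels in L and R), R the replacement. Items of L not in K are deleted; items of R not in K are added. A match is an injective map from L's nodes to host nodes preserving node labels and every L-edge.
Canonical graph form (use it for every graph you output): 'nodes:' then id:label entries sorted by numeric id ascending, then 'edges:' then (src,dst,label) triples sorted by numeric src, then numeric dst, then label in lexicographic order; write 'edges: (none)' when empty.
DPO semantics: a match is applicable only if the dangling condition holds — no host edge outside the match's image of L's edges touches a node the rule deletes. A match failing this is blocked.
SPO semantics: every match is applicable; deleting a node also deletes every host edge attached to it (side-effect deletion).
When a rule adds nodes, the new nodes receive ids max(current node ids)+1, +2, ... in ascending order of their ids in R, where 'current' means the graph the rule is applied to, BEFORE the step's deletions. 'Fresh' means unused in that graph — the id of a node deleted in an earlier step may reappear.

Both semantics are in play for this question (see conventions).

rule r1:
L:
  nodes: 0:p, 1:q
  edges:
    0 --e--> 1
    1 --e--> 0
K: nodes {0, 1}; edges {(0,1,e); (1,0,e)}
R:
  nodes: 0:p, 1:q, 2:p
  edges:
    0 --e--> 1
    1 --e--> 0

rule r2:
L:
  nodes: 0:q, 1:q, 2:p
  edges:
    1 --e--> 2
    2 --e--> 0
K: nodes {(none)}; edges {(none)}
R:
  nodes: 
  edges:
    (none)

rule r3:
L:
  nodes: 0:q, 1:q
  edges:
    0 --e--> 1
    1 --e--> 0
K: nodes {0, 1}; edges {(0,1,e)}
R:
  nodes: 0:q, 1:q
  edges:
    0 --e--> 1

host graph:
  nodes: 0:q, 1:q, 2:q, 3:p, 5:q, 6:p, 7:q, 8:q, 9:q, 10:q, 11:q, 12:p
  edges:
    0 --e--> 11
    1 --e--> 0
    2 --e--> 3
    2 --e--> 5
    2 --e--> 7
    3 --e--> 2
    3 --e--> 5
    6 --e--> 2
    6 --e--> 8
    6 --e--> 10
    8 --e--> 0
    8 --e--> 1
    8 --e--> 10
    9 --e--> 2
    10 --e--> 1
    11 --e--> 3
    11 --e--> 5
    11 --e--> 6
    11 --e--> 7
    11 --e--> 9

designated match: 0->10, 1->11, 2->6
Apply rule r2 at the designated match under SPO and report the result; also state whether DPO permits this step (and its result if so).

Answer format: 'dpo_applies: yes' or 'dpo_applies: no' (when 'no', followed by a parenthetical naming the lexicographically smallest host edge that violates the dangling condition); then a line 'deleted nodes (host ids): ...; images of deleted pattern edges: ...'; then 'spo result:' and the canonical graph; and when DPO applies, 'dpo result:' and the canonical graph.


dpo_applies: no
(the rule deletes node 11, which keeps host edge (0,11,e) outside the match image — the dangling condition fails, DPO blocks; SPO proceeds and side-deletes such edges)
deleted nodes (host ids): 6, 10, 11; images of deleted pattern edges: (6,10,e); (11,6,e)
spo result:
nodes: 0:q, 1:q, 2:q, 3:p, 5:q, 7:q, 8:q, 9:q, 12:p
edges: (1,0,e); (2,3,e); (2,5,e); (2,7,e); (3,2,e); (3,5,e); (8,0,e); (8,1,e); (9,2,e)


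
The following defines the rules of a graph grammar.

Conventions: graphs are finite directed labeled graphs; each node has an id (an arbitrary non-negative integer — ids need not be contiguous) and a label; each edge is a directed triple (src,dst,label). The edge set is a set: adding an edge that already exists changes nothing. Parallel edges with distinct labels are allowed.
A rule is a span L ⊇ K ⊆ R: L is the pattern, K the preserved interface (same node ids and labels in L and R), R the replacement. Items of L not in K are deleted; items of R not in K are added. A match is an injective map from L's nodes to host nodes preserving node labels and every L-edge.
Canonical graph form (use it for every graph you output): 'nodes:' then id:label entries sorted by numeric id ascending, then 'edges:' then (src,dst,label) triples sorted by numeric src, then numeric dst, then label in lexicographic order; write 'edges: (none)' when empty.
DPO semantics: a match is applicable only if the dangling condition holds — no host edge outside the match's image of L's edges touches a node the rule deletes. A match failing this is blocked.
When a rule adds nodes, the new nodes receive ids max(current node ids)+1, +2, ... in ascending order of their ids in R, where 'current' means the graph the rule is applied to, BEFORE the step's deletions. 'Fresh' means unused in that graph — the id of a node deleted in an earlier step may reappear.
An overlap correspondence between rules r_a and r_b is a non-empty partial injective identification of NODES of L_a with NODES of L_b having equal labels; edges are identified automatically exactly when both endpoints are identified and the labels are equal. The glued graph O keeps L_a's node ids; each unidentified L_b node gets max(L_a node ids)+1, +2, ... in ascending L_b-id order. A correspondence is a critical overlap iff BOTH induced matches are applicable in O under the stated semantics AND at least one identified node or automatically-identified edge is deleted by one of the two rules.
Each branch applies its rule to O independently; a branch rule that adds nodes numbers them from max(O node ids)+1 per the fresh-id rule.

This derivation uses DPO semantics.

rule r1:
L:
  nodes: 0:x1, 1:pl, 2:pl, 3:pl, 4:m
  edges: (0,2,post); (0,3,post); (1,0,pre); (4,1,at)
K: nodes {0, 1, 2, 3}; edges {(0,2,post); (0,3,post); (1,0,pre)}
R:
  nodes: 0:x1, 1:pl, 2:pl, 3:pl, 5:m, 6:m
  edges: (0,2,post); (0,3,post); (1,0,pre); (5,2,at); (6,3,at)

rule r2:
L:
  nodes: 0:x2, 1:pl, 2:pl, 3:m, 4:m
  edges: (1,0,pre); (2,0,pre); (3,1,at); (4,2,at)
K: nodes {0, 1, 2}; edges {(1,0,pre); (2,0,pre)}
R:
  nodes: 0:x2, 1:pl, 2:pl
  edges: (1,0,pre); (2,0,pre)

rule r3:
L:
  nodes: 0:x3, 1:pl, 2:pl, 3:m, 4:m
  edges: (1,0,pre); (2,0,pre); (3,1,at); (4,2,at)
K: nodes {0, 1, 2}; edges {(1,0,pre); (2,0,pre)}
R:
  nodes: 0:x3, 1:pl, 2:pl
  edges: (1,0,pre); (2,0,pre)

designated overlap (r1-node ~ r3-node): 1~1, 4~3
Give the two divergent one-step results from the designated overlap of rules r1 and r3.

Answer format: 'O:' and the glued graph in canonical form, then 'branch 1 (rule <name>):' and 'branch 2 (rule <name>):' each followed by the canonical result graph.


O:
nodes: 0:x1, 1:pl, 2:pl, 3:pl, 4:m, 5:x3, 6:pl, 7:m
edges: (0,2,post); (0,3,post); (1,0,pre); (1,5,pre); (4,1,at); (6,5,pre); (7,6,at)
branch 1 (rule r1):
nodes: 0:x1, 1:pl, 2:pl, 3:pl, 5:x3, 6:pl, 7:m, 8:m, 9:m
edges: (0,2,post); (0,3,post); (1,0,pre); (1,5,pre); (6,5,pre); (7,6,at); (8,2,at); (9,3,at)
branch 2 (rule r3):
nodes: 0:x1, 1:pl, 2:pl, 3:pl, 5:x3, 6:pl
edges: (0,2,post); (0,3,post); (1,0,pre); (1,5,pre); (6,5,pre)


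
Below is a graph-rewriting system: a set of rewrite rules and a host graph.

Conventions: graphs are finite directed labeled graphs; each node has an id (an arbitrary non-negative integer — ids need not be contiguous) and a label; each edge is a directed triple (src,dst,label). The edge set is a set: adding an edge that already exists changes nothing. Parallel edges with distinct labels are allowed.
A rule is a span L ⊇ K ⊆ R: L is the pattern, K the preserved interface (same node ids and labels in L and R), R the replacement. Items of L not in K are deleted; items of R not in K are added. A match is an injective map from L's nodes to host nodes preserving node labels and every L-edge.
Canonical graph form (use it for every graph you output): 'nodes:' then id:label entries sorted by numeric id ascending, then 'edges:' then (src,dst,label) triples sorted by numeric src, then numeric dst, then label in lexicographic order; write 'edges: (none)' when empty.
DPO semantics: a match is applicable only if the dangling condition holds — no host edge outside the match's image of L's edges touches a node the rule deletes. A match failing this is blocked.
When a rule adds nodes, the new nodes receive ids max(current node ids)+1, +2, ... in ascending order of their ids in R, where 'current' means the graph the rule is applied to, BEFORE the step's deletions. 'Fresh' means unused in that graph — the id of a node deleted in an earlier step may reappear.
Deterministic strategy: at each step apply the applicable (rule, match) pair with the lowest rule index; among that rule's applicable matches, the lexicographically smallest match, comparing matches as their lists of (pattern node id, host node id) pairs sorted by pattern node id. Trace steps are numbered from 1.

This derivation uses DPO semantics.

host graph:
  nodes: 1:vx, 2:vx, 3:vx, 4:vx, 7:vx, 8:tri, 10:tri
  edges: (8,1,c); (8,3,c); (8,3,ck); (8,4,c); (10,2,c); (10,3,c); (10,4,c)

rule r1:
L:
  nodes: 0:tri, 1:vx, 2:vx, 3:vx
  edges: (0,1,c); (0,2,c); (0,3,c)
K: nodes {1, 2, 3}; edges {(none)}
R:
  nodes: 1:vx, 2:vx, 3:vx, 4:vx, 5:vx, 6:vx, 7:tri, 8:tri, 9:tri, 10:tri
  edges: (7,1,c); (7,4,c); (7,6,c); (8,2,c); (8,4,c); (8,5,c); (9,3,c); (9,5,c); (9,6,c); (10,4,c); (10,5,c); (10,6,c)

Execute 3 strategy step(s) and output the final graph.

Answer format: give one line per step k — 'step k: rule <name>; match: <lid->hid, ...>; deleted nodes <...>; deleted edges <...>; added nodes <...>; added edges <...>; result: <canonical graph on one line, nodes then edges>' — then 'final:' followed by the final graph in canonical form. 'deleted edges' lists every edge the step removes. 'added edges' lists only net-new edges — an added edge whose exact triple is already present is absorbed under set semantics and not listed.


step 1: rule r1; match: 0->10, 1->2, 2->3, 3->4; deleted nodes 10; deleted edges (10,2,c); (10,3,c); (10,4,c); added nodes 11, 12, 13, 14, 15, 16, 17; added edges (14,2,c); (14,11,c); (14,13,c); (15,3,c); (15,11,c); (15,12,c); (16,4,c); (16,12,c); (16,13,c); (17,11,c); (17,12,c); (17,13,c); result: nodes: 1:vx, 2:vx, 3:vx, 4:vx, 7:vx, 8:tri, 11:vx, 12:vx, 13:vx, 14:tri, 15:tri, 16:tri, 17:tri edges: (8,1,c); (8,3,c); (8,3,ck); (8,4,c); (14,2,c); (14,11,c); (14,13,c); (15,3,c); (15,11,c); (15,12,c); (16,4,c); (16,12,c); (16,13,c); (17,11,c); (17,12,c); (17,13,c)
step 2: rule r1; match: 0->14, 1->2, 2->11, 3->13; deleted nodes 14; deleted edges (14,2,c); (14,11,c); (14,13,c); added nodes 18, 19, 20, 21, 22, 23, 24; added edges (21,2,c); (21,18,c); (21,20,c); (22,11,c); (22,18,c); (22,19,c); (23,13,c); (23,19,c); (23,20,c); (24,18,c); (24,19,c); (24,20,c); result: nodes: 1:vx, 2:vx, 3:vx, 4:vx, 7:vx, 8:tri, 11:vx, 12:vx, 13:vx, 15:tri, 16:tri, 17:tri, 18:vx, 19:vx, 20:vx, 21:tri, 22:tri, 23:tri, 24:tri edges: (8,1,c); (8,3,c); (8,3,ck); (8,4,c); (15,3,c); (15,11,c); (15,12,c); (16,4,c); (16,12,c); (16,13,c); (17,11,c); (17,12,c); (17,13,c); (21,2,c); (21,18,c); (21,20,c); (22,11,c); (22,18,c); (22,19,c); (23,13,c); (23,19,c); (23,20,c); (24,18,c); (24,19,c); (24,20,c)
step 3: rule r1; match: 0->15, 1->3, 2->11, 3->12; deleted nodes 15; deleted edges (15,3,c); (15,11,c); (15,12,c); added nodes 25, 26, 27, 28, 29, 30, 31; added edges (28,3,c); (28,25,c); (28,27,c); (29,11,c); (29,25,c); (29,26,c); (30,12,c); (30,26,c); (30,27,c); (31,25,c); (31,26,c); (31,27,c); result: nodes: 1:vx, 2:vx, 3:vx, 4:vx, 7:vx, 8:tri, 11:vx, 12:vx, 13:vx, 16:tri, 17:tri, 18:vx, 19:vx, 20:vx, 21:tri, 22:tri, 23:tri, 24:tri, 25:vx, 26:vx, 27:vx, 28:tri, 29:tri, 30:tri, 31:tri edges: (8,1,c); (8,3,c); (8,3,ck); (8,4,c); (16,4,c); (16,12,c); (16,13,c); (17,11,c); (17,12,c); (17,13,c); (21,2,c); (21,18,c); (21,20,c); (22,11,c); (22,18,c); (22,19,c); (23,13,c); (23,19,c); (23,20,c); (24,18,c); (24,19,c); (24,20,c); (28,3,c); (28,25,c); (28,27,c); (29,11,c); (29,25,c); (29,26,c); (30,12,c); (30,26,c); (30,27,c); (31,25,c); (31,26,c); (31,27,c)
final:
nodes: 1:vx, 2:vx, 3:vx, 4:vx, 7:vx, 8:tri, 11:vx, 12:vx, 13:vx, 16:tri, 17:tri, 18:vx, 19:vx, 20:vx, 21:tri, 22:tri, 23:tri, 24:tri, 25:vx, 26:vx, 27:vx, 28:tri, 29:tri, 30:tri, 31:tri
edges: (8,1,c); (8,3,c); (8,3,ck); (8,4,c); (16,4,c); (16,12,c); (16,13,c); (17,11,c); (17,12,c); (17,13,c); (21,2,c); (21,18,c); (21,20,c); (22,11,c); (22,18,c); (22,19,c); (23,13,c); (23,19,c); (23,20,c); (24,18,c); (24,19,c); (24,20,c); (28,3,c); (28,25,c); (28,27,c); (29,11,c); (29,25,c); (29,26,c); (30,12,c); (30,26,c); (30,27,c); (31,25,c); (31,26,c); (31,27,c)


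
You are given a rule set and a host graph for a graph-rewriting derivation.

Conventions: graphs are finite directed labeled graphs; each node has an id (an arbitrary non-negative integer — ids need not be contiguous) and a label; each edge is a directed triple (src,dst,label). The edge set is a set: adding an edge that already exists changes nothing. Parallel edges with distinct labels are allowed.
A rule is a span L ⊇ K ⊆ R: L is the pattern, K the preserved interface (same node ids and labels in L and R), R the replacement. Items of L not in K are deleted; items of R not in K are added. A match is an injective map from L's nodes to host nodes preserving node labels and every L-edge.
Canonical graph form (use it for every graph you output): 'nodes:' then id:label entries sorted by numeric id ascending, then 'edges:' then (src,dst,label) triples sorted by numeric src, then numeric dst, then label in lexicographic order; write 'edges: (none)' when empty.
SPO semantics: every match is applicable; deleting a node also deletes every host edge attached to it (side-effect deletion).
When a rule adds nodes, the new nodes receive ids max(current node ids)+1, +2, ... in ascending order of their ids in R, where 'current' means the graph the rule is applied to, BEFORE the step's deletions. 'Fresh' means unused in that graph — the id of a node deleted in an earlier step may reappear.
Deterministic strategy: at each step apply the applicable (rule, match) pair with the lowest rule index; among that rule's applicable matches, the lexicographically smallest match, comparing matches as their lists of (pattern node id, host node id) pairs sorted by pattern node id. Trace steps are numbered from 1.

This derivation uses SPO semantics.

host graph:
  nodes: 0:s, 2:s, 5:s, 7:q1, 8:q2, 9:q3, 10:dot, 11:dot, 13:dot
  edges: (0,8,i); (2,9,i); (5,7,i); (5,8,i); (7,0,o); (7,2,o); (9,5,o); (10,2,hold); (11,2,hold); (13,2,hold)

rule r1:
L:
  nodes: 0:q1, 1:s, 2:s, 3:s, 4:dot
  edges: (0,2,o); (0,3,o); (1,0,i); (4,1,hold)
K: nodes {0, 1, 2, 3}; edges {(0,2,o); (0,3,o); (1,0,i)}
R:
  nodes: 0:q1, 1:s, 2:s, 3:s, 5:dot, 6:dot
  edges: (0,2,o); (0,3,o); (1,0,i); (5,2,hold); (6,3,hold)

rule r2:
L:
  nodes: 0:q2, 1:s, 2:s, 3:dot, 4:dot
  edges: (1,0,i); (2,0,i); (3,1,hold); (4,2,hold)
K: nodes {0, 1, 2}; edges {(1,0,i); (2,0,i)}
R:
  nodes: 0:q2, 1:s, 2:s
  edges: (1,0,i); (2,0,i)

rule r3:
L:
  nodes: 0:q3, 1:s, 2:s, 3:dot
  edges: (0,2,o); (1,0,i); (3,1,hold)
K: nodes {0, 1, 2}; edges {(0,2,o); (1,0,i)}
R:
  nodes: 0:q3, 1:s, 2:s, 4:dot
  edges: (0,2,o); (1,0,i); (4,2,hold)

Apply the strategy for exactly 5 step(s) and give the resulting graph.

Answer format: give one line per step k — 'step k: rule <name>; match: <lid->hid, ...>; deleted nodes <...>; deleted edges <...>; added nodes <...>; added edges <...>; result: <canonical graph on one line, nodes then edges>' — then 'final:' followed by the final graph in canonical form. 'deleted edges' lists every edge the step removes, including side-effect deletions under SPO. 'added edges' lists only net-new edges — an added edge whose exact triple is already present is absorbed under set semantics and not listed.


step 1: rule r3; match: 0->9, 1->2, 2->5, 3->10; deleted nodes 10; deleted edges (10,2,hold); added nodes 14; added edges (14,5,hold); result: nodes: 0:s, 2:s, 5:s, 7:q1, 8:q2, 9:q3, 11:dot, 13:dot, 14:dot edges: (0,8,i); (2,9,i); (5,7,i); (5,8,i); (7,0,o); (7,2,o); (9,5,o); (11,2,hold); (13,2,hold); (14,5,hold)
step 2: rule r1; match: 0->7, 1->5, 2->0, 3->2, 4->14; deleted nodes 14; deleted edges (14,5,hold); added nodes 15, 16; added edges (15,0,hold); (16,2,hold); result: nodes: 0:s, 2:s, 5:s, 7:q1, 8:q2, 9:q3, 11:dot, 13:dot, 15:dot, 16:dot edges: (0,8,i); (2,9,i); (5,7,i); (5,8,i); (7,0,o); (7,2,o); (9,5,o); (11,2,hold); (13,2,hold); (15,0,hold); (16,2,hold)
step 3: rule r3; match: 0->9, 1->2, 2->5, 3->11; deleted nodes 11; deleted edges (11,2,hold); added nodes 17; added edges (17,5,hold); result: nodes: 0:s, 2:s, 5:s, 7:q1, 8:q2, 9:q3, 13:dot, 15:dot, 16:dot, 17:dot edges: (0,8,i); (2,9,i); (5,7,i); (5,8,i); (7,0,o); (7,2,o); (9,5,o); (13,2,hold); (15,0,hold); (16,2,hold); (17,5,hold)
step 4: rule r1; match: 0->7, 1->5, 2->0, 3->2, 4->17; deleted nodes 17; deleted edges (17,5,hold); added nodes 18, 19; added edges (18,0,hold); (19,2,hold); result: nodes: 0:s, 2:s, 5:s, 7:q1, 8:q2, 9:q3, 13:dot, 15:dot, 16:dot, 18:dot, 19:dot edges: (0,8,i); (2,9,i); (5,7,i); (5,8,i); (7,0,o); (7,2,o); (9,5,o); (13,2,hold); (15,0,hold); (16,2,hold); (18,0,hold); (19,2,hold)
step 5: rule r3; match: 0->9, 1->2, 2->5, 3->13; deleted nodes 13; deleted edges (13,2,hold); added nodes 20; added edges (20,5,hold); result: nodes: 0:s, 2:s, 5:s, 7:q1, 8:q2, 9:q3, 15:dot, 16:dot, 18:dot, 19:dot, 20:dot edges: (0,8,i); (2,9,i); (5,7,i); (5,8,i); (7,0,o); (7,2,o); (9,5,o); (15,0,hold); (16,2,hold); (18,0,hold); (19,2,hold); (20,5,hold)
final:
nodes: 0:s, 2:s, 5:s, 7:q1, 8:q2, 9:q3, 15:dot, 16:dot, 18:dot, 19:dot, 20:dot
edges: (0,8,i); (2,9,i); (5,7,i); (5,8,i); (7,0,o); (7,2,o); (9,5,o); (15,0,hold); (16,2,hold); (18,0,hold); (19,2,hold); (20,5,hold)


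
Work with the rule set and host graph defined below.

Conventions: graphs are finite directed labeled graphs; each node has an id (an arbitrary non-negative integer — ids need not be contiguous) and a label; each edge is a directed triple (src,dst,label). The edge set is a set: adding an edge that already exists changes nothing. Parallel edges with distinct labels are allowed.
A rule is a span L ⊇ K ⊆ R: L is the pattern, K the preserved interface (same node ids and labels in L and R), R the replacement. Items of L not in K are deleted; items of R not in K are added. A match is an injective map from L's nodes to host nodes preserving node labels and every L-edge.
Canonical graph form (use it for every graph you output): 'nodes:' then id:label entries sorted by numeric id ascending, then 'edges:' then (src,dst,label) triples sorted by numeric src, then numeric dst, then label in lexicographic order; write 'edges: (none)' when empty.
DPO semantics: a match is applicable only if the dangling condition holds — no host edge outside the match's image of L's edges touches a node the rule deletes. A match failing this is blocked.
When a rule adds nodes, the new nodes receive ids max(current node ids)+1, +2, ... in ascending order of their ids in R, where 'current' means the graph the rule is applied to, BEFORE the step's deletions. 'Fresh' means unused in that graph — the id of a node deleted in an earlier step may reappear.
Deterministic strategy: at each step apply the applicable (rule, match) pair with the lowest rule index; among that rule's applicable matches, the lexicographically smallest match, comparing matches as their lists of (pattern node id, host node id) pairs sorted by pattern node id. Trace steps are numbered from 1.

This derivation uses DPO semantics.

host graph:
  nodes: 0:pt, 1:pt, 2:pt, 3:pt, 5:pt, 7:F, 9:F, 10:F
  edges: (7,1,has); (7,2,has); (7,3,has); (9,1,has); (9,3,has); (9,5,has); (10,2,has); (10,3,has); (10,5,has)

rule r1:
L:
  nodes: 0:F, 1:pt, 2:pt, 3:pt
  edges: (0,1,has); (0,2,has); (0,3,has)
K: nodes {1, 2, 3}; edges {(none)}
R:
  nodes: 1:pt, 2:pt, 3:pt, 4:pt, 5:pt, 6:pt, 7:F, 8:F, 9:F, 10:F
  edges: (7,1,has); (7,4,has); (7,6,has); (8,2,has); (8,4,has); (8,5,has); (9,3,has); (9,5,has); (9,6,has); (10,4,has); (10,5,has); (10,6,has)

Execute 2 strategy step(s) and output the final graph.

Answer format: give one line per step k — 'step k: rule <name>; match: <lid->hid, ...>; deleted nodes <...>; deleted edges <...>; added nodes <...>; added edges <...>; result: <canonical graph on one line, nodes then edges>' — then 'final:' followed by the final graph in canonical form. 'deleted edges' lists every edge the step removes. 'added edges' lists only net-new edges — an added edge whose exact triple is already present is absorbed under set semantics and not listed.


step 1: rule r1; match: 0->7, 1->1, 2->2, 3->3; deleted nodes 7; deleted edges (7,1,has); (7,2,has); (7,3,has); added nodes 11, 12, 13, 14, 15, 16, 17; added edges (14,1,has); (14,11,has); (14,13,has); (15,2,has); (15,11,has); (15,12,has); (16,3,has); (16,12,has); (16,13,has); (17,11,has); (17,12,has); (17,13,has); result: nodes: 0:pt, 1:pt, 2:pt, 3:pt, 5:pt, 9:F, 10:F, 11:pt, 12:pt, 13:pt, 14:F, 15:F, 16:F, 17:F edges: (9,1,has); (9,3,has); (9,5,has); (10,2,has); (10,3,has); (10,5,has); (14,1,has); (14,11,has); (14,13,has); (15,2,has); (15,11,has); (15,12,has); (16,3,has); (16,12,has); (16,13,has); (17,11,has); (17,12,has); (17,13,has)
step 2: rule r1; match: 0->9, 1->1, 2->3, 3->5; deleted nodes 9; deleted edges (9,1,has); (9,3,has); (9,5,has); added nodes 18, 19, 20, 21, 22, 23, 24; added edges (21,1,has); (21,18,has); (21,20,has); (22,3,has); (22,18,has); (22,19,has); (23,5,has); (23,19,has); (23,20,has); (24,18,has); (24,19,has); (24,20,has); result: nodes: 0:pt, 1:pt, 2:pt, 3:pt, 5:pt, 10:F, 11:pt, 12:pt, 13:pt, 14:F, 15:F, 16:F, 17:F, 18:pt, 19:pt, 20:pt, 21:F, 22:F, 23:F, 24:F edges: (10,2,has); (10,3,has); (10,5,has); (14,1,has); (14,11,has); (14,13,has); (15,2,has); (15,11,has); (15,12,has); (16,3,has); (16,12,has); (16,13,has); (17,11,has); (17,12,has); (17,13,has); (21,1,has); (21,18,has); (21,20,has); (22,3,has); (22,18,has); (22,19,has); (23,5,has); (23,19,has); (23,20,has); (24,18,has); (24,19,has); (24,20,has)
final:
nodes: 0:pt, 1:pt, 2:pt, 3:pt, 5:pt, 10:F, 11:pt, 12:pt, 13:pt, 14:F, 15:F, 16:F, 17:F, 18:pt, 19:pt, 20:pt, 21:F, 22:F, 23:F, 24:F
edges: (10,2,has); (10,3,has); (10,5,has); (14,1,has); (14,11,has); (14,13,has); (15,2,has); (15,11,has); (15,12,has); (16,3,has); (16,12,has); (16,13,has); (17,11,has); (17,12,has); (17,13,has); (21,1,has); (21,18,has); (21,20,has); (22,3,has); (22,18,has); (22,19,has); (23,5,has); (23,19,has); (23,20,has); (24,18,has); (24,19,has); (24,20,has)


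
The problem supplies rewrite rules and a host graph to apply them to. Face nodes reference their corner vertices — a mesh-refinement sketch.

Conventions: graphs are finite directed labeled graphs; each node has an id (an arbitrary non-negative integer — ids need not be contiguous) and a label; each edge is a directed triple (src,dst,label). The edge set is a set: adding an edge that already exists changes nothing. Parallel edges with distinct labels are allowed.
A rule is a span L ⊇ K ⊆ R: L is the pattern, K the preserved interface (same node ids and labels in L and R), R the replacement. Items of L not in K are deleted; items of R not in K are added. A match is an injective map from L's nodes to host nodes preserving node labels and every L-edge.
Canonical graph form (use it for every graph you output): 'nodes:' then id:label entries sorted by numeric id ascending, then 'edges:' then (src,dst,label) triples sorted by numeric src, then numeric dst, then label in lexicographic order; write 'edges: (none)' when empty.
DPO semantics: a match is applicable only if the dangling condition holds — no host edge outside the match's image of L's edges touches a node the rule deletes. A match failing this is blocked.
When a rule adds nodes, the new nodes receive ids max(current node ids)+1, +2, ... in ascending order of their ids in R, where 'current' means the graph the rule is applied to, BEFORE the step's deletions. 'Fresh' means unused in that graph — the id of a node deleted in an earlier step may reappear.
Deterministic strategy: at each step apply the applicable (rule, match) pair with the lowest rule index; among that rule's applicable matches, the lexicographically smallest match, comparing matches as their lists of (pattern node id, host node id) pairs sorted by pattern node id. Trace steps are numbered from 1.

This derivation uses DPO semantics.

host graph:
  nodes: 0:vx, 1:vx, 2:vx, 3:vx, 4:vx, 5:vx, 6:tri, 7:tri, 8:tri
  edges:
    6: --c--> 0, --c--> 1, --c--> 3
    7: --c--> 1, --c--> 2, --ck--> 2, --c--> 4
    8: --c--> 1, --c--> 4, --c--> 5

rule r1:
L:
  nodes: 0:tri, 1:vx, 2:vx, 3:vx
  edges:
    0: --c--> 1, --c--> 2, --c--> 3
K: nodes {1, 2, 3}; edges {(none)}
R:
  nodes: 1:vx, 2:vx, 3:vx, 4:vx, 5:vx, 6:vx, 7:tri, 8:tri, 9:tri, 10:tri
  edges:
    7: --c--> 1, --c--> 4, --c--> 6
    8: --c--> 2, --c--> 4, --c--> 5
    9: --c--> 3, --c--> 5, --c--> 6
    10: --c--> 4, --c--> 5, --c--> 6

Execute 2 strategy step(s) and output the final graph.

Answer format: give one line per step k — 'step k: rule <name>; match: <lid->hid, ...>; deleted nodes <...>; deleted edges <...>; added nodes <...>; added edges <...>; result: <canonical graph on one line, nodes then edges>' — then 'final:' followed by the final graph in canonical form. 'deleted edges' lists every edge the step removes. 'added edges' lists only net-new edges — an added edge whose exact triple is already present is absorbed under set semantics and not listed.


step 1: rule r1; match: 0->6, 1->0, 2->1, 3->3; deleted nodes 6; deleted edges (6,0,c); (6,1,c); (6,3,c); added nodes 9, 10, 11, 12, 13, 14, 15; added edges (12,0,c); (12,9,c); (12,11,c); (13,1,c); (13,9,c); (13,10,c); (14,3,c); (14,10,c); (14,11,c); (15,9,c); (15,10,c); (15,11,c); result: nodes: 0:vx, 1:vx, 2:vx, 3:vx, 4:vx, 5:vx, 7:tri, 8:tri, 9:vx, 10:vx, 11:vx, 12:tri, 13:tri, 14:tri, 15:tri edges: (7,1,c); (7,2,c); (7,2,ck); (7,4,c); (8,1,c); (8,4,c); (8,5,c); (12,0,c); (12,9,c); (12,11,c); (13,1,c); (13,9,c); (13,10,c); (14,3,c); (14,10,c); (14,11,c); (15,9,c); (15,10,c); (15,11,c)
step 2: rule r1; match: 0->8, 1->1, 2->4, 3->5; deleted nodes 8; deleted edges (8,1,c); (8,4,c); (8,5,c); added nodes 16, 17, 18, 19, 20, 21, 22; added edges (19,1,c); (19,16,c); (19,18,c); (20,4,c); (20,16,c); (20,17,c); (21,5,c); (21,17,c); (21,18,c); (22,16,c); (22,17,c); (22,18,c); result: nodes: 0:vx, 1:vx, 2:vx, 3:vx, 4:vx, 5:vx, 7:tri, 9:vx, 10:vx, 11:vx, 12:tri, 13:tri, 14:tri, 15:tri, 16:vx, 17:vx, 18:vx, 19:tri, 20:tri, 21:tri, 22:tri edges: (7,1,c); (7,2,c); (7,2,ck); (7,4,c); (12,0,c); (12,9,c); (12,11,c); (13,1,c); (13,9,c); (13,10,c); (14,3,c); (14,10,c); (14,11,c); (15,9,c); (15,10,c); (15,11,c); (19,1,c); (19,16,c); (19,18,c); (20,4,c); (20,16,c); (20,17,c); (21,5,c); (21,17,c); (21,18,c); (22,16,c); (22,17,c); (22,18,c)
final:
nodes: 0:vx, 1:vx, 2:vx, 3:vx, 4:vx, 5:vx, 7:tri, 9:vx, 10:vx, 11:vx, 12:tri, 13:tri, 14:tri, 15:tri, 16:vx, 17:vx, 18:vx, 19:tri, 20:tri, 21:tri, 22:tri
edges: (7,1,c); (7,2,c); (7,2,ck); (7,4,c); (12,0,c); (12,9,c); (12,11,c); (13,1,c); (13,9,c); (13,10,c); (14,3,c); (14,10,c); (14,11,c); (15,9,c); (15,10,c); (15,11,c); (19,1,c); (19,16,c); (19,18,c); (20,4,c); (20,16,c); (20,17,c); (21,5,c); (21,17,c); (21,18,c); (22,16,c); (22,17,c); (22,18,c)
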